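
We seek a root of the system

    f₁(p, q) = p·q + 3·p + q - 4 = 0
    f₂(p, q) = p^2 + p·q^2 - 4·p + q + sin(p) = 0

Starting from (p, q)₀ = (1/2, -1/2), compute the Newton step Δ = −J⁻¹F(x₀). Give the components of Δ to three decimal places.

(-0.208, 2.513)

At (1/2, -1/2): F = (-3.250, -1.64557).
Jacobian J = [[q + 3, p + 1], [2·p + q^2 + cos(p) - 4, 2·p·q + 1]].
At the point, J = [[2.500, 1.500], [-1.87242, 0.500]] (det J = 4.05863).
Solving J·Δ = −F gives Δ = (-0.208, 2.513).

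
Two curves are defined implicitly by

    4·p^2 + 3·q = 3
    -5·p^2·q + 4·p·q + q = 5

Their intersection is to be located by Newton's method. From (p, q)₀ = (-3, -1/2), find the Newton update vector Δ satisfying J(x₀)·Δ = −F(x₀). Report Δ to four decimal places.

(1.3140, 0.0118)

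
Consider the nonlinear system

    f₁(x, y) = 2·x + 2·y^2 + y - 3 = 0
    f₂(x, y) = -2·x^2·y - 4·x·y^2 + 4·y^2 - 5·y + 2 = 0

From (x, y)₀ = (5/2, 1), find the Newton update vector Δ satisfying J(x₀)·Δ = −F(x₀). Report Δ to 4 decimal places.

(3.6364, -2.4545)

At (5/2, 1): F = (5.0000, -21.5000).
Jacobian J = [[2, 4·y + 1], [-4·x·y - 4·y^2, -2·x^2 - 8·x·y + 8·y - 5]].
At the point, J = [[2.0000, 5.0000], [-14.0000, -29.5000]] (det J = 11.0000).
Solving J·Δ = −F gives Δ = (3.6364, -2.4545).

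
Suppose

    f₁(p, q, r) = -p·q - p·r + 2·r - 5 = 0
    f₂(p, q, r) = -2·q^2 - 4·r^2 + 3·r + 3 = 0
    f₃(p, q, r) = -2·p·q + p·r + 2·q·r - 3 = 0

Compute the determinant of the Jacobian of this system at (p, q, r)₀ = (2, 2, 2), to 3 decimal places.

140.000

J = [[-q - r, -p, -p + 2], [0, -4·q, -8·r + 3], [-2·q + r, -2·p + 2·r, p + 2·q]].
At the point, J = [[-4.000, -2.000, 0.000], [0.000, -8.000, -13.000], [-2.000, 0.000, 6.000]].
det J = 140.000.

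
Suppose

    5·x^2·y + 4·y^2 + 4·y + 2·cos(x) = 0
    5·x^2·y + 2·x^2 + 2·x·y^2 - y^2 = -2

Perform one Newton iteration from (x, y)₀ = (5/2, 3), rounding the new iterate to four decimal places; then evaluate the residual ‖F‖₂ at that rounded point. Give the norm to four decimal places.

At (5/2, 3): F = (140.147713, 144.2500).
Jacobian J = [[10·x·y - 2·sin(x), 5·x^2 + 8·y + 4], [10·x·y + 4·x + 2·y^2, 5·x^2 + 4·x·y - 2·y]].
At the point, J = [[73.803056, 59.2500], [103.0000, 55.2500]] (det J = -2025.131172).
Solving J·Δ = −F gives Δ = (-0.3968, -1.8711).
Then the next iterate is (x, y)₁ = (2.1032, 1.1289).
Re-evaluating at (2.1032, 1.1289): F = (33.566214, 39.901350), so ‖F‖₂ = 52.1422.

52.1422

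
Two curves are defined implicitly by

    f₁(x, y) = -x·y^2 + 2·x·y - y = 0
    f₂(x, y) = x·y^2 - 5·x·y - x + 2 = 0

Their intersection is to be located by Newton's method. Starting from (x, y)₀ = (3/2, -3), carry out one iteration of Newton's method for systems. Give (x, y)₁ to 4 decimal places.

At (3/2, -3): F = (-19.5000, 36.5000).
Jacobian J = [[-y^2 + 2·y, -2·x·y + 2·x - 1], [y^2 - 5·y - 1, 2·x·y - 5·x]].
At the point, J = [[-15.0000, 11.0000], [23.0000, -16.5000]] (det J = -5.5000).
Solving J·Δ = −F gives Δ = (-14.5000, -18.0000).
Then the next iterate is (x, y)₁ = (-13.0000, -21.0000).

(-13.0000, -21.0000)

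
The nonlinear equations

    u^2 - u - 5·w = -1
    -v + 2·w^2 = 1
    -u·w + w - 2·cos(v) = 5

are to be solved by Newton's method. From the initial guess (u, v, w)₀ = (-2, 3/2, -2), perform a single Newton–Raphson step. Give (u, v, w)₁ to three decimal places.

At (-2, 3/2, -2): F = (17.000, 5.500, -11.14147).
Jacobian J = [[2·u - 1, 0, -5], [0, -1, 4·w], [-w, 2·sin(v), -u + 1]].
At the point, J = [[-5.000, 0.000, -5.000], [0.000, -1.000, -8.000], [2.000, 1.99499, 3.000]] (det J = -74.79960).
Solving J·Δ = −F gives Δ = (2.957, 1.954, 0.443).
Then the next iterate is (u, v, w)₁ = (0.957, 3.454, -1.557).

(0.957, 3.454, -1.557)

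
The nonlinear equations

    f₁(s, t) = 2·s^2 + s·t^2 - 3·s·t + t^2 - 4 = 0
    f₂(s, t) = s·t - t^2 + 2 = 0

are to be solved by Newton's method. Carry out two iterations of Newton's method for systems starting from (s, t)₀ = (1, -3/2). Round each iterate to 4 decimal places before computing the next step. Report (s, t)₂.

(0.4298, -1.2157)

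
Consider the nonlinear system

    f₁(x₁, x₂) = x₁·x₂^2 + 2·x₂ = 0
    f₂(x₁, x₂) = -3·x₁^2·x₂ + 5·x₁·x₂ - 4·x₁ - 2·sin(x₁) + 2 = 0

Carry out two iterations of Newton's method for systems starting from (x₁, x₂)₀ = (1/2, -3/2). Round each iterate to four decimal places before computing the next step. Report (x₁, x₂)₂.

At (1/2, -3/2): F = (-1.8750, -3.583851).
Jacobian J = [[x₂^2, 2·x₁·x₂ + 2], [-6·x₁·x₂ + 5·x₂ - 2·cos(x₁) - 4, -3·x₁^2 + 5·x₁]].
At the point, J = [[2.2500, 0.5000], [-8.755165, 1.7500]] (det J = 8.315083).
Solving J·Δ = −F gives Δ = (0.1791, 2.9440).
Then the next iterate is (x₁, x₂)₁ = (0.6791, 1.4440).
Round to (0.6791, 1.4440) and repeat: F = (4.304016, 0.932698), J = [[2.085136, 3.961241], [-4.219999, 2.011970]].
Δ = (-0.2374, -0.9616), so (x₁, x₂)₂ = (0.4417, 0.4824).

(0.4417, 0.4824)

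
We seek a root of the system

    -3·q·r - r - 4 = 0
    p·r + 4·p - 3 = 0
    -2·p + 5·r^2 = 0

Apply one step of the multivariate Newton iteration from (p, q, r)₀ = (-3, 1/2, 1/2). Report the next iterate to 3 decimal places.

At (-3, 1/2, 1/2): F = (-5.250, -16.500, 7.250).
Jacobian J = [[0, -3·r, -3·q - 1], [r + 4, 0, p], [-2, 0, 10·r]].
At the point, J = [[0.000, -1.500, -2.500], [4.500, 0.000, -3.000], [-2.000, 0.000, 5.000]] (det J = 24.750).
Solving J·Δ = −F gives Δ = (3.682, -3.538, 0.023).
Then the next iterate is (p, q, r)₁ = (0.682, -3.038, 0.523).

(0.682, -3.038, 0.523)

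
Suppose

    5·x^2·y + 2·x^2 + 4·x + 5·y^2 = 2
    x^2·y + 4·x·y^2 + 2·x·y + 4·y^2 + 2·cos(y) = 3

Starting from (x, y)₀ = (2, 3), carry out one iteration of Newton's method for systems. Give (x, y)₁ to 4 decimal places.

(0.9685, 2.1054)

At (2, 3): F = (119.0000, 127.020015).
Jacobian J = [[10·x·y + 4·x + 4, 5·x^2 + 10·y], [2·x·y + 4·y^2 + 2·y, x^2 + 8·x·y + 2·x + 8·y - 2·sin(y)]].
At the point, J = [[72.0000, 50.0000], [54.0000, 79.717760]] (det J = 3039.678719).
Solving J·Δ = −F gives Δ = (-1.0315, -0.8946).
Then the next iterate is (x, y)₁ = (0.9685, 2.1054).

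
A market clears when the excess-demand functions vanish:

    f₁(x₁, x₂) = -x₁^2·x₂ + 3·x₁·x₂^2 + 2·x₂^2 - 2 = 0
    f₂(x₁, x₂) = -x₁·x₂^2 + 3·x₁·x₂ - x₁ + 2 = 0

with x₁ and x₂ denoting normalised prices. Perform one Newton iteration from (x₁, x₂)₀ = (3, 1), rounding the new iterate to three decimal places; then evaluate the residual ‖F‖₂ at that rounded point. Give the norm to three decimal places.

At (3, 1): F = (0.000, 5.000).
Jacobian J = [[-2·x₁·x₂ + 3·x₂^2, -x₁^2 + 6·x₁·x₂ + 4·x₂], [-x₂^2 + 3·x₂ - 1, -2·x₁·x₂ + 3·x₁]].
At the point, J = [[-3.000, 13.000], [1.000, 3.000]] (det J = -22.000).
Solving J·Δ = −F gives Δ = (-2.955, -0.682).
Then the next iterate is (x₁, x₂)₁ = (0.045, 0.318).
Re-evaluating at (0.045, 0.318): F = (-1.78474, 1.99338), so ‖F‖₂ = 2.676.

2.676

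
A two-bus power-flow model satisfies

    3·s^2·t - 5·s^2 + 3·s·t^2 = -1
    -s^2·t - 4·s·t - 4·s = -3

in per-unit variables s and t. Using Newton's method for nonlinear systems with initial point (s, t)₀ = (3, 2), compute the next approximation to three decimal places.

At (3, 2): F = (46.000, -51.000).
Jacobian J = [[6·s·t - 10·s + 3·t^2, 3·s^2 + 6·s·t], [-2·s·t - 4·t - 4, -s^2 - 4·s]].
At the point, J = [[18.000, 63.000], [-24.000, -21.000]] (det J = 1134.000).
Solving J·Δ = −F gives Δ = (-1.981, -0.164).
Then the next iterate is (s, t)₁ = (1.019, 1.836).

(1.019, 1.836)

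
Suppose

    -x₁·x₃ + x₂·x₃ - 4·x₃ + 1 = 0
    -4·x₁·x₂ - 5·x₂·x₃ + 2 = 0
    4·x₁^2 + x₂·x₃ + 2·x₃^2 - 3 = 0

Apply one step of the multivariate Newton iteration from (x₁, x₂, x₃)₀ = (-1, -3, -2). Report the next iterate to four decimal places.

At (-1, -3, -2): F = (13.0000, -40.0000, 15.0000).
Jacobian J = [[-x₃, x₃, -x₁ + x₂ - 4], [-4·x₂, -4·x₁ - 5·x₃, -5·x₂], [8·x₁, x₃, x₂ + 4·x₃]].
At the point, J = [[2.0000, -2.0000, -6.0000], [12.0000, 14.0000, 15.0000], [-8.0000, -2.0000, -11.0000]] (det J = -800.0000).
Solving J·Δ = −F gives Δ = (-0.5025, 1.7825, 1.4050).
Then the next iterate is (x₁, x₂, x₃)₁ = (-1.5025, -1.2175, -0.5950).

(-1.5025, -1.2175, -0.5950)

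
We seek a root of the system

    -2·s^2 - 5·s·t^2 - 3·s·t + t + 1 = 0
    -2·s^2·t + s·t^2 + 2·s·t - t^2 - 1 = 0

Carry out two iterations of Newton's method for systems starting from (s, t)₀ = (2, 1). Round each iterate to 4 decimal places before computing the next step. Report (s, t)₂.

(0.3522, 0.7452)

At (2, 1): F = (-22.0000, -4.0000).
Jacobian J = [[-4·s - 5·t^2 - 3·t, -10·s·t - 3·s + 1], [-4·s·t + t^2 + 2·t, -2·s^2 + 2·s·t + 2·s - 2·t]].
At the point, J = [[-16.0000, -25.0000], [-5.0000, -2.0000]] (det J = -93.0000).
Solving J·Δ = −F gives Δ = (-0.6022, -0.4946).
Then the next iterate is (s, t)₁ = (1.3978, 0.5054).
Round to (1.3978, 0.5054) and repeat: F = (-6.306828, -1.460440), J = [[-8.384546, -10.257881], [-1.559563, -0.709993]].
Δ = (-1.0456, 0.2398), so (s, t)₂ = (0.3522, 0.7452).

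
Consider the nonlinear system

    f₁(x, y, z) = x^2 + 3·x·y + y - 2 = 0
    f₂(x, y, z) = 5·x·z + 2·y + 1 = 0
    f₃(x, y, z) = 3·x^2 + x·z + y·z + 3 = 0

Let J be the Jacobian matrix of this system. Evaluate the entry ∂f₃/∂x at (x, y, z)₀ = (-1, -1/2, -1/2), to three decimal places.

-6.500

∂f₃/∂x = 6·x + z.
At (-1, -1/2, -1/2) this is -6.500.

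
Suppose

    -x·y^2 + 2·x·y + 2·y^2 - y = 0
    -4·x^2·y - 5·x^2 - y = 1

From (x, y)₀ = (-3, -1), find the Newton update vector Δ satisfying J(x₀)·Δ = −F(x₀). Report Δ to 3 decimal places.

At (-3, -1): F = (12.000, -9.000).
Jacobian J = [[-y^2 + 2·y, -2·x·y + 2·x + 4·y - 1], [-8·x·y - 10·x, -4·x^2 - 1]].
At the point, J = [[-3.000, -17.000], [6.000, -37.000]] (det J = 213.000).
Solving J·Δ = −F gives Δ = (2.803, 0.211).

(2.803, 0.211)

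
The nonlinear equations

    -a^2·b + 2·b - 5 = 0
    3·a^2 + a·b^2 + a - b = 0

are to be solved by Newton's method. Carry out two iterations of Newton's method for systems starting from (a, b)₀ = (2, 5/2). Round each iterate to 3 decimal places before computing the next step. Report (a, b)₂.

(0.270, 2.647)

At (2, 5/2): F = (-10.000, 24.000).
Jacobian J = [[-2·a·b, -a^2 + 2], [6·a + b^2 + 1, 2·a·b - 1]].
At the point, J = [[-10.000, -2.000], [19.250, 9.000]] (det J = -51.500).
Solving J·Δ = −F gives Δ = (-0.816, -0.922).
Then the next iterate is (a, b)₁ = (1.184, 1.578).
Round to (1.184, 1.578) and repeat: F = (-4.05613, 6.75983), J = [[-3.73670, 0.59814], [10.59408, 2.73670]].
Δ = (-0.914, 1.069), so (a, b)₂ = (0.270, 2.647).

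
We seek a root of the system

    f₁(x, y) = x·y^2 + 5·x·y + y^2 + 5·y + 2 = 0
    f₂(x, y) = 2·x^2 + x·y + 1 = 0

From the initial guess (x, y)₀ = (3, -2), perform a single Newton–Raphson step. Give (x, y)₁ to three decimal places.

(0.966, 0.448)

At (3, -2): F = (-22.000, 13.000).
Jacobian J = [[y^2 + 5·y, 2·x·y + 5·x + 2·y + 5], [4·x + y, x]].
At the point, J = [[-6.000, 4.000], [10.000, 3.000]] (det J = -58.000).
Solving J·Δ = −F gives Δ = (-2.034, 2.448).
Then the next iterate is (x, y)₁ = (0.966, 0.448).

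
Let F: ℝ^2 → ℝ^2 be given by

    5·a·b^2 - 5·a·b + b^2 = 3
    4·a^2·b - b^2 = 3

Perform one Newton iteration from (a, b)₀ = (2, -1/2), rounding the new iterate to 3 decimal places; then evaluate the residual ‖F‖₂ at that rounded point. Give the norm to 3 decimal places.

At (2, -1/2): F = (4.750, -11.250).
Jacobian J = [[5·b^2 - 5·b, 10·a·b - 5·a + 2·b], [8·a·b, 4·a^2 - 2·b]].
At the point, J = [[3.750, -21.000], [-8.000, 17.000]] (det J = -104.250).
Solving J·Δ = −F gives Δ = (-1.492, -0.040).
Then the next iterate is (a, b)₁ = (0.508, -0.540).
Re-evaluating at (0.508, -0.540): F = (-0.59614, -3.84902), so ‖F‖₂ = 3.895.

3.895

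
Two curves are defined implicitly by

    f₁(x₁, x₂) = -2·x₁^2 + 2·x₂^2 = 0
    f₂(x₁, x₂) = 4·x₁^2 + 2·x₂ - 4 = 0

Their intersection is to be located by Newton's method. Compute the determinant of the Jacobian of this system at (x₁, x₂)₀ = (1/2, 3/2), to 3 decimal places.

-28.000

J = [[-4·x₁, 4·x₂], [8·x₁, 2]].
At the point, J = [[-2.000, 6.000], [4.000, 2.000]].
det J = -28.000.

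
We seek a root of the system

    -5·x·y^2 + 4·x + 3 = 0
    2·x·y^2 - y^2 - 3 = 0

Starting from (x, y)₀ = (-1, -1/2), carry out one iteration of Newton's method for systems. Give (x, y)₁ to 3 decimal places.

(0.674, 0.471)

At (-1, -1/2): F = (0.250, -3.750).
Jacobian J = [[-5·y^2 + 4, -10·x·y], [2·y^2, 4·x·y - 2·y]].
At the point, J = [[2.750, -5.000], [0.500, 3.000]] (det J = 10.750).
Solving J·Δ = −F gives Δ = (1.674, 0.971).
Then the next iterate is (x, y)₁ = (0.674, 0.471).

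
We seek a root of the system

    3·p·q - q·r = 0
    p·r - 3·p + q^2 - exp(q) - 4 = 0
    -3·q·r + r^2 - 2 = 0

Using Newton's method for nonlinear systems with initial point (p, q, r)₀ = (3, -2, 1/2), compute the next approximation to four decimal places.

(-0.0866, -2.1302, 0.2935)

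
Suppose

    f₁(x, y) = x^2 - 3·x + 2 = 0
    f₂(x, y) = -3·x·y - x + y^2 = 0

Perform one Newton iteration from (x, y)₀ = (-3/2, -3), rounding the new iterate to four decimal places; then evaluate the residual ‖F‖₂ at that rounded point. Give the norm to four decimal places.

8.3798

At (-3/2, -3): F = (8.7500, -3.0000).
Jacobian J = [[2·x - 3, 0], [-3·y - 1, -3·x + 2·y]].
At the point, J = [[-6.0000, 0.0000], [8.0000, -1.5000]] (det J = 9.0000).
Solving J·Δ = −F gives Δ = (1.4583, 5.7778).
Then the next iterate is (x, y)₁ = (-0.0417, 2.7778).
Re-evaluating at (-0.0417, 2.7778): F = (2.126839, 8.105376), so ‖F‖₂ = 8.3798.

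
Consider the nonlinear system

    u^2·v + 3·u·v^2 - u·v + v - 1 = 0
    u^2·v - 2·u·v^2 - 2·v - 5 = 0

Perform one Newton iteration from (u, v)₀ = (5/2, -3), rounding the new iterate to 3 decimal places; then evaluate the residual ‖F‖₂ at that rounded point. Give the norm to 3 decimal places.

24.468

At (5/2, -3): F = (52.250, -62.750).
Jacobian J = [[2·u·v + 3·v^2 - v, u^2 + 6·u·v - u + 1], [2·u·v - 2·v^2, u^2 - 4·u·v - 2]].
At the point, J = [[15.000, -40.250], [-33.000, 34.250]] (det J = -814.500).
Solving J·Δ = −F gives Δ = (-0.904, 0.961).
Then the next iterate is (u, v)₁ = (1.596, -2.039).
Re-evaluating at (1.596, -2.039): F = (14.92768, -19.38658), so ‖F‖₂ = 24.468.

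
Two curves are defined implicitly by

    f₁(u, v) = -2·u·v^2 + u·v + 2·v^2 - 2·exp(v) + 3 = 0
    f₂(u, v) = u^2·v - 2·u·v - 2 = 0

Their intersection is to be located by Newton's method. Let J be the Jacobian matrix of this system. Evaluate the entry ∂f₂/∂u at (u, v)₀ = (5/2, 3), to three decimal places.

9.000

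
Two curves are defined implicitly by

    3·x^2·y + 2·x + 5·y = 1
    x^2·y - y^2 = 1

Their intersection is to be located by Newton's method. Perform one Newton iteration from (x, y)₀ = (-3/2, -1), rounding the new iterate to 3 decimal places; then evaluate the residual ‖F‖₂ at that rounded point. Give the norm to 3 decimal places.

6.600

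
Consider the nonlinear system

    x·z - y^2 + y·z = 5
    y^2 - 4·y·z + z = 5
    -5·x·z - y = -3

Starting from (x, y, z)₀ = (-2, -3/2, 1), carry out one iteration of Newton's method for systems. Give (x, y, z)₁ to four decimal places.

At (-2, -3/2, 1): F = (-10.7500, 4.2500, 14.5000).
Jacobian J = [[z, -2·y + z, x + y], [0, 2·y - 4·z, -4·y + 1], [-5·z, -1, -5·x]].
At the point, J = [[1.0000, 4.0000, -3.5000], [0.0000, -7.0000, 7.0000], [-5.0000, -1.0000, 10.0000]] (det J = -80.5000).
Solving J·Δ = −F gives Δ = (7.1165, 3.0171, 2.4099).
Then the next iterate is (x, y, z)₁ = (5.1165, 1.5171, 3.4099).

(5.1165, 1.5171, 3.4099)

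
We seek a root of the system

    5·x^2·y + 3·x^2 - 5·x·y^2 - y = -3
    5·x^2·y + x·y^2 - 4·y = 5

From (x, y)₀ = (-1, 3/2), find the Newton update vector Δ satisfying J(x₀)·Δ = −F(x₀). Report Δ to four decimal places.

(-0.2046, -1.5709)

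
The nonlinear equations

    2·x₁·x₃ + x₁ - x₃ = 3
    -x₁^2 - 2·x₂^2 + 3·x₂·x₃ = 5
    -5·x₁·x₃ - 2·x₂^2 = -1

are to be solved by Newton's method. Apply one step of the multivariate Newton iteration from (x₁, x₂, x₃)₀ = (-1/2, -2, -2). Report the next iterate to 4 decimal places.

At (-1/2, -2, -2): F = (0.5000, -1.2500, -12.0000).
Jacobian J = [[2·x₃ + 1, 0, 2·x₁ - 1], [-2·x₁, -4·x₂ + 3·x₃, 3·x₂], [-5·x₃, -4·x₂, -5·x₁]].
At the point, J = [[-3.0000, 0.0000, -2.0000], [1.0000, 2.0000, -6.0000], [10.0000, 8.0000, 2.5000]] (det J = -135.0000).
Solving J·Δ = −F gives Δ = (-0.0111, 1.4306, 0.2667).
Then the next iterate is (x₁, x₂, x₃)₁ = (-0.5111, -0.5694, -1.7333).

(-0.5111, -0.5694, -1.7333)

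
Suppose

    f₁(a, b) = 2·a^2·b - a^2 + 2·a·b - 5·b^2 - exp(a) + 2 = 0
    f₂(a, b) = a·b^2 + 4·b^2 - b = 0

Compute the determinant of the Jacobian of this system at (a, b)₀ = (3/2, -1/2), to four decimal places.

J = [[4·a·b - 2·a + 2·b - exp(a), 2·a^2 + 2·a - 10·b], [b^2, 2·a·b + 8·b - 1]].
At the point, J = [[-11.481689, 12.5000], [0.2500, -6.5000]].
det J = 71.5060.

71.5060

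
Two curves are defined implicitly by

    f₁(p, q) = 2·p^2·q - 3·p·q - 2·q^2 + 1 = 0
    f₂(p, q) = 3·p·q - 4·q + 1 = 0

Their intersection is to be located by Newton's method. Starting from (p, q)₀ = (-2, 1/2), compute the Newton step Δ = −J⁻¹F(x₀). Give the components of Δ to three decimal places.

At (-2, 1/2): F = (7.500, -4.000).
Jacobian J = [[4·p·q - 3·q, 2·p^2 - 3·p - 4·q], [3·q, 3·p - 4]].
At the point, J = [[-5.500, 12.000], [1.500, -10.000]] (det J = 37.000).
Solving J·Δ = −F gives Δ = (0.730, -0.291).

(0.730, -0.291)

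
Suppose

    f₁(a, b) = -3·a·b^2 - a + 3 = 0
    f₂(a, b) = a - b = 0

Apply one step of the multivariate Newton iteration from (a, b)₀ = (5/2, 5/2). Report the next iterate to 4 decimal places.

At (5/2, 5/2): F = (-46.3750, 0.0000).
Jacobian J = [[-3·b^2 - 1, -6·a·b], [1, -1]].
At the point, J = [[-19.7500, -37.5000], [1.0000, -1.0000]] (det J = 57.2500).
Solving J·Δ = −F gives Δ = (-0.8100, -0.8100).
Then the next iterate is (a, b)₁ = (1.6900, 1.6900).

(1.6900, 1.6900)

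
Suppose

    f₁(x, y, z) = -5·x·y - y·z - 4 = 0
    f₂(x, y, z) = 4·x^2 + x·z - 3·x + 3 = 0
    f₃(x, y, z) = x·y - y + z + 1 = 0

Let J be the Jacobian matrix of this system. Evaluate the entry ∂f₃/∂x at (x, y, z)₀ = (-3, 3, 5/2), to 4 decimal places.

3.0000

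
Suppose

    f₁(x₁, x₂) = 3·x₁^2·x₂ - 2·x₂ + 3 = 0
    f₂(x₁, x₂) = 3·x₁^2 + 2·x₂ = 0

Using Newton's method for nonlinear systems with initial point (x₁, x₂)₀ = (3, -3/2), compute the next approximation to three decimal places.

(1.673, -1.554)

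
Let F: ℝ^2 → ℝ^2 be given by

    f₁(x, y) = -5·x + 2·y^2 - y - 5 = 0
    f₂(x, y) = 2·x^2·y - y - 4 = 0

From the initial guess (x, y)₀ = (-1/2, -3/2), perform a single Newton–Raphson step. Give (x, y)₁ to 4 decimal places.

(0.5426, -1.7447)

At (-1/2, -3/2): F = (3.5000, -3.2500).
Jacobian J = [[-5, 4·y - 1], [4·x·y, 2·x^2 - 1]].
At the point, J = [[-5.0000, -7.0000], [3.0000, -0.5000]] (det J = 23.5000).
Solving J·Δ = −F gives Δ = (1.0426, -0.2447).
Then the next iterate is (x, y)₁ = (0.5426, -1.7447).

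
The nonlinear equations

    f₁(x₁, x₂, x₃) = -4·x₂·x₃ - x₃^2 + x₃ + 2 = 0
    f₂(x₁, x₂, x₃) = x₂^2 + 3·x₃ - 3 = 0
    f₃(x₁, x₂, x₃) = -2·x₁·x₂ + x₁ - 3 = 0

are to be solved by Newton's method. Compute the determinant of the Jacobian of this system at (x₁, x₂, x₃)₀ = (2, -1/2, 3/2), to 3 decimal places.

J = [[0, -4·x₃, -4·x₂ - 2·x₃ + 1], [0, 2·x₂, 3], [-2·x₂ + 1, -2·x₁, 0]].
At the point, J = [[0.000, -6.000, 0.000], [0.000, -1.000, 3.000], [2.000, -4.000, 0.000]].
det J = -36.000.

-36.000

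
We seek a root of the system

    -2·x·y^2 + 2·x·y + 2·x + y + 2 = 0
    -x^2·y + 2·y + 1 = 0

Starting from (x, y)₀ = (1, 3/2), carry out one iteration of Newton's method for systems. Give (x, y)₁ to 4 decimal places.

(2.3529, 3.0588)

At (1, 3/2): F = (4.0000, 2.5000).
Jacobian J = [[-2·y^2 + 2·y + 2, -4·x·y + 2·x + 1], [-2·x·y, -x^2 + 2]].
At the point, J = [[0.5000, -3.0000], [-3.0000, 1.0000]] (det J = -8.5000).
Solving J·Δ = −F gives Δ = (1.3529, 1.5588).
Then the next iterate is (x, y)₁ = (2.3529, 3.0588).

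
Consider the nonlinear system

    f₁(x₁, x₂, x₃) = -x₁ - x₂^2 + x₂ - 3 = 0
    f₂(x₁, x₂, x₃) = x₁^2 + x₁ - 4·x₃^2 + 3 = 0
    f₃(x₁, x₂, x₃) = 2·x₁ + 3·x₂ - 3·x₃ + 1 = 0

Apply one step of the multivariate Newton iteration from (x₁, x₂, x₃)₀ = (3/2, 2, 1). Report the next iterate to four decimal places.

At (3/2, 2, 1): F = (-6.5000, 2.7500, 7.0000).
Jacobian J = [[-1, -2·x₂ + 1, 0], [2·x₁ + 1, 0, -8·x₃], [2, 3, -3]].
At the point, J = [[-1.0000, -3.0000, 0.0000], [4.0000, 0.0000, -8.0000], [2.0000, 3.0000, -3.0000]] (det J = -12.0000).
Solving J·Δ = −F gives Δ = (-1.0625, -1.8125, -0.1875).
Then the next iterate is (x₁, x₂, x₃)₁ = (0.4375, 0.1875, 0.8125).

(0.4375, 0.1875, 0.8125)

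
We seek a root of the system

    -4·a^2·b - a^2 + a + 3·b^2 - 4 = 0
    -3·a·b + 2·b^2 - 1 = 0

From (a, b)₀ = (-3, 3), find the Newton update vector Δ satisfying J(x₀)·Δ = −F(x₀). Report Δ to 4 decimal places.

(0.8317, -1.7388)

At (-3, 3): F = (-97.0000, 44.0000).
Jacobian J = [[-8·a·b - 2·a + 1, -4·a^2 + 6·b], [-3·b, -3·a + 4·b]].
At the point, J = [[79.0000, -18.0000], [-9.0000, 21.0000]] (det J = 1497.0000).
Solving J·Δ = −F gives Δ = (0.8317, -1.7388).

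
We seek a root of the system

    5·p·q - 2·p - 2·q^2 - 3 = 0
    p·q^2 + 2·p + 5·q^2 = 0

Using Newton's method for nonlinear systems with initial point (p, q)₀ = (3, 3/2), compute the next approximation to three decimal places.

(3.000, 0.500)

At (3, 3/2): F = (9.000, 24.000).
Jacobian J = [[5·q - 2, 5·p - 4·q], [q^2 + 2, 2·p·q + 10·q]].
At the point, J = [[5.500, 9.000], [4.250, 24.000]] (det J = 93.750).
Solving J·Δ = −F gives Δ = (0.000, -1.000).
Then the next iterate is (p, q)₁ = (3.000, 0.500).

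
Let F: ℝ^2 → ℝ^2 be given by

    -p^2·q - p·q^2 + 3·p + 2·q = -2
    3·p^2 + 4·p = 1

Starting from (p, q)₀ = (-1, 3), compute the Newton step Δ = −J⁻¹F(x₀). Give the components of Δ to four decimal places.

(-1.0000, -1.5714)

At (-1, 3): F = (11.0000, -2.0000).
Jacobian J = [[-2·p·q - q^2 + 3, -p^2 - 2·p·q + 2], [6·p + 4, 0]].
At the point, J = [[0.0000, 7.0000], [-2.0000, 0.0000]] (det J = 14.0000).
Solving J·Δ = −F gives Δ = (-1.0000, -1.5714).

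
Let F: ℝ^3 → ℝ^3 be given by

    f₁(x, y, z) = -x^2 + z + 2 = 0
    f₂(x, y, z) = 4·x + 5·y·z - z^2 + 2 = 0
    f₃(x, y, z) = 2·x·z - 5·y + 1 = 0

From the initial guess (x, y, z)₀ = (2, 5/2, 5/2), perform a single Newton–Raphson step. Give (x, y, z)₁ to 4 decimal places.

At (2, 5/2, 5/2): F = (0.5000, 35.0000, -1.5000).
Jacobian J = [[-2·x, 0, 1], [4, 5·z, 5·y - 2·z], [2·z, -5, 2·x]].
At the point, J = [[-4.0000, 0.0000, 1.0000], [4.0000, 12.5000, 7.5000], [5.0000, -5.0000, 4.0000]] (det J = -432.5000).
Solving J·Δ = −F gives Δ = (-0.2601, -1.7925, -1.5405).
Then the next iterate is (x, y, z)₁ = (1.7399, 0.7075, 0.9595).

(1.7399, 0.7075, 0.9595)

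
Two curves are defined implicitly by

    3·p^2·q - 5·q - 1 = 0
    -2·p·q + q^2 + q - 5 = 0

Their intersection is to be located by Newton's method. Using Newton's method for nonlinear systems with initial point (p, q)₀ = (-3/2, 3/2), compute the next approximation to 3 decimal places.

(-1.436, 1.063)

At (-3/2, 3/2): F = (1.625, 3.250).
Jacobian J = [[6·p·q, 3·p^2 - 5], [-2·q, -2·p + 2·q + 1]].
At the point, J = [[-13.500, 1.750], [-3.000, 7.000]] (det J = -89.250).
Solving J·Δ = −F gives Δ = (0.064, -0.437).
Then the next iterate is (p, q)₁ = (-1.436, 1.063).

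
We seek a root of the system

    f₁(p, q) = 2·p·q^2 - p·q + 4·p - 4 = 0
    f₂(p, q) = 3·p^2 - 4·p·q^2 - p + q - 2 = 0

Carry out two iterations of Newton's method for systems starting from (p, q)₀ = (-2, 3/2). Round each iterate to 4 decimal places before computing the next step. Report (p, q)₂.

(-3.9495, -0.9892)

At (-2, 3/2): F = (-18.0000, 31.5000).
Jacobian J = [[2·q^2 - q + 4, 4·p·q - p], [6·p - 4·q^2 - 1, -8·p·q + 1]].
At the point, J = [[7.0000, -10.0000], [-22.0000, 25.0000]] (det J = -45.0000).
Solving J·Δ = −F gives Δ = (-3.0000, -3.9000).
Then the next iterate is (p, q)₁ = (-5.0000, -2.4000).
Round to (-5.0000, -2.4000) and repeat: F = (-93.6000, 190.8000), J = [[17.9200, 53.0000], [-54.0400, -95.0000]].
Δ = (1.0505, 1.4108), so (p, q)₂ = (-3.9495, -0.9892).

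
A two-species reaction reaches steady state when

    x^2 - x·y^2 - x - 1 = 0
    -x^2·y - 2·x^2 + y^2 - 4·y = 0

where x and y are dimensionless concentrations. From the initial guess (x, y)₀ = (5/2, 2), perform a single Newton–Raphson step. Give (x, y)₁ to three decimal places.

(1.277, 1.275)

At (5/2, 2): F = (-7.250, -29.000).
Jacobian J = [[2·x - y^2 - 1, -2·x·y], [-2·x·y - 4·x, -x^2 + 2·y - 4]].
At the point, J = [[0.000, -10.000], [-20.000, -6.250]] (det J = -200.000).
Solving J·Δ = −F gives Δ = (-1.223, -0.725).
Then the next iterate is (x, y)₁ = (1.277, 1.275).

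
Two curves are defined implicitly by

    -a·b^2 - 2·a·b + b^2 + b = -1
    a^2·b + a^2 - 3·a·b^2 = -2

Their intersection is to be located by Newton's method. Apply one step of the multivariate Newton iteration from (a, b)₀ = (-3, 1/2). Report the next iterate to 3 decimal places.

At (-3, 1/2): F = (5.500, 17.750).
Jacobian J = [[-b^2 - 2·b, -2·a·b - 2·a + 2·b + 1], [2·a·b + 2·a - 3·b^2, a^2 - 6·a·b]].
At the point, J = [[-1.250, 11.000], [-9.750, 18.000]] (det J = 84.750).
Solving J·Δ = −F gives Δ = (1.136, -0.371).
Then the next iterate is (a, b)₁ = (-1.864, 0.129).

(-1.864, 0.129)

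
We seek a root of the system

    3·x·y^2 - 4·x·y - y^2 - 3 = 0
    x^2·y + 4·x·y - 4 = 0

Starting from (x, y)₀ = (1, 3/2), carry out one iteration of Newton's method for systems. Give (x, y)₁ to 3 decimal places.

At (1, 3/2): F = (-4.500, 3.500).
Jacobian J = [[3·y^2 - 4·y, 6·x·y - 4·x - 2·y], [2·x·y + 4·y, x^2 + 4·x]].
At the point, J = [[0.750, 2.000], [9.000, 5.000]] (det J = -14.250).
Solving J·Δ = −F gives Δ = (-2.070, 3.026).
Then the next iterate is (x, y)₁ = (-1.070, 4.526).

(-1.070, 4.526)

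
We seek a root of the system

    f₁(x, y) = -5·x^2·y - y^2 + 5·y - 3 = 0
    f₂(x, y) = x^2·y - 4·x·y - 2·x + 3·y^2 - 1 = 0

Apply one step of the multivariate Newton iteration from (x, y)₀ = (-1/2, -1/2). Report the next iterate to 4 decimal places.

At (-1/2, -1/2): F = (-5.1250, -0.3750).
Jacobian J = [[-10·x·y, -5·x^2 - 2·y + 5], [2·x·y - 4·y - 2, x^2 - 4·x + 6·y]].
At the point, J = [[-2.5000, 4.7500], [0.5000, -0.7500]] (det J = -0.5000).
Solving J·Δ = −F gives Δ = (11.2500, 7.0000).
Then the next iterate is (x, y)₁ = (10.7500, 6.5000).

(10.7500, 6.5000)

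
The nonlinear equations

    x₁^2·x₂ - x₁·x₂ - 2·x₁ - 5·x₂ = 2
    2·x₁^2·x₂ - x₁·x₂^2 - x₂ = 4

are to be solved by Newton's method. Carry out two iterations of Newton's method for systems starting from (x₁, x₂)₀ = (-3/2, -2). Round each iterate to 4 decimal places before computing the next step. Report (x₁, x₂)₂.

(-3.2033, -9.1523)

At (-3/2, -2): F = (3.5000, -5.0000).
Jacobian J = [[2·x₁·x₂ - x₂ - 2, x₁^2 - x₁ - 5], [4·x₁·x₂ - x₂^2, 2·x₁^2 - 2·x₁·x₂ - 1]].
At the point, J = [[6.0000, -1.2500], [8.0000, -2.5000]] (det J = -5.0000).
Solving J·Δ = −F gives Δ = (-3.0000, -11.6000).
Then the next iterate is (x₁, x₂)₁ = (-4.5000, -13.6000).
Round to (-4.5000, -13.6000) and repeat: F = (-261.6000, 291.1200), J = [[134.0000, 19.7500], [59.8400, -82.9000]].
Δ = (1.2967, 4.4477), so (x₁, x₂)₂ = (-3.2033, -9.1523).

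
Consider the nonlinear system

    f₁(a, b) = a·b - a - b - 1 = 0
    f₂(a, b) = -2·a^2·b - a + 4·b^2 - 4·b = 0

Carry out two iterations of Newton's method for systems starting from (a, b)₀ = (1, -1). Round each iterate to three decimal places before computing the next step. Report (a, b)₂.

(-0.583, -0.084)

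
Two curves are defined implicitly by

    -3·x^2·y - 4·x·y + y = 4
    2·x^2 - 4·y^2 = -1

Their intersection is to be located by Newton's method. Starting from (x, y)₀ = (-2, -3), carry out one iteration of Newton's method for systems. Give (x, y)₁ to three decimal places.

(-1.935, -1.853)

At (-2, -3): F = (5.000, -27.000).
Jacobian J = [[-6·x·y - 4·y, -3·x^2 - 4·x + 1], [4·x, -8·y]].
At the point, J = [[-24.000, -3.000], [-8.000, 24.000]] (det J = -600.000).
Solving J·Δ = −F gives Δ = (0.065, 1.147).
Then the next iterate is (x, y)₁ = (-1.935, -1.853).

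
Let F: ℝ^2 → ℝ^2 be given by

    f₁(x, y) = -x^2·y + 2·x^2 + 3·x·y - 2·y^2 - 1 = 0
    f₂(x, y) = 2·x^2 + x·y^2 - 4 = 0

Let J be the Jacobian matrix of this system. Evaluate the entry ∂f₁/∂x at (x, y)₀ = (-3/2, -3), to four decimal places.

∂f₁/∂x = -2·x·y + 4·x + 3·y.
At (-3/2, -3) this is -24.0000.

-24.0000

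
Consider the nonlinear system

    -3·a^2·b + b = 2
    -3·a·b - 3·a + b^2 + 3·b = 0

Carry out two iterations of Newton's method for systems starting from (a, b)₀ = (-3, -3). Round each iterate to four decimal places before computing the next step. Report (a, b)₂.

At (-3, -3): F = (76.0000, -18.0000).
Jacobian J = [[-6·a·b, -3·a^2 + 1], [-3·b - 3, -3·a + 2·b + 3]].
At the point, J = [[-54.0000, -26.0000], [6.0000, 6.0000]] (det J = -168.0000).
Solving J·Δ = −F gives Δ = (-0.0714, 3.0714).
Then the next iterate is (a, b)₁ = (-3.0714, 0.0714).
Round to (-3.0714, 0.0714) and repeat: F = (-3.949255, 10.091392), J = [[1.315788, -27.300494], [-3.2142, 12.3570]].
Δ = (3.1711, 0.0082), so (a, b)₂ = (0.0997, 0.0796).

(0.0997, 0.0796)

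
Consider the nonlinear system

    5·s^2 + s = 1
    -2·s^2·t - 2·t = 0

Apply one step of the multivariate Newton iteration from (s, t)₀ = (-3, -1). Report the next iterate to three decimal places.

At (-3, -1): F = (41.000, 20.000).
Jacobian J = [[10·s + 1, 0], [-4·s·t, -2·s^2 - 2]].
At the point, J = [[-29.000, 0.000], [-12.000, -20.000]] (det J = 580.000).
Solving J·Δ = −F gives Δ = (1.414, 0.152).
Then the next iterate is (s, t)₁ = (-1.586, -0.848).

(-1.586, -0.848)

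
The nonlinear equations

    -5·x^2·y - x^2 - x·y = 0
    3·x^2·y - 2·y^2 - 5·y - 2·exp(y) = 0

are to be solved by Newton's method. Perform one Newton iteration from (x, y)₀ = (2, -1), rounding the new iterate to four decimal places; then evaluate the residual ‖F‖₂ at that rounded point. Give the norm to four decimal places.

5.1069

At (2, -1): F = (18.0000, -9.735759).
Jacobian J = [[-10·x·y - 2·x - y, -5·x^2 - x], [6·x·y, 3·x^2 - 4·y - 2·exp(y) - 5]].
At the point, J = [[17.0000, -22.0000], [-12.0000, 10.264241]] (det J = -89.507901).
Solving J·Δ = −F gives Δ = (-0.3288, 0.5641).
Then the next iterate is (x, y)₁ = (1.6712, -0.4359).
Re-evaluating at (1.6712, -0.4359): F = (4.022713, -3.146170), so ‖F‖₂ = 5.1069.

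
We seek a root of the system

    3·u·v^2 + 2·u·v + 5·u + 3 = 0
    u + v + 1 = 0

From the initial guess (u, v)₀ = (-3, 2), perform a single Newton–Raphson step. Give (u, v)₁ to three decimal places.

(-2.048, 1.048)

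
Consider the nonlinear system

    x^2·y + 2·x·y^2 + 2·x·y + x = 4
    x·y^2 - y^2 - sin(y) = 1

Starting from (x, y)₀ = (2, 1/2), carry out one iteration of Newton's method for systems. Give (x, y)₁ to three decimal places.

At (2, 1/2): F = (3.000, -1.22943).
Jacobian J = [[2·x·y + 2·y^2 + 2·y + 1, x^2 + 4·x·y + 2·x], [y^2, 2·x·y - 2·y - cos(y)]].
At the point, J = [[4.500, 12.000], [0.250, 0.12242]] (det J = -2.44912).
Solving J·Δ = −F gives Δ = (6.174, -2.565).
Then the next iterate is (x, y)₁ = (8.174, -2.065).

(8.174, -2.065)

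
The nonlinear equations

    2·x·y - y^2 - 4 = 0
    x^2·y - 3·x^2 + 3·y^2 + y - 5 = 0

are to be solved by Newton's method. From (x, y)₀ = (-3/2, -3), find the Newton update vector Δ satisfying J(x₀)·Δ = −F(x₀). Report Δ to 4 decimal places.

(-1.2319, -1.1304)

At (-3/2, -3): F = (-4.0000, 5.5000).
Jacobian J = [[2·y, 2·x - 2·y], [2·x·y - 6·x, x^2 + 6·y + 1]].
At the point, J = [[-6.0000, 3.0000], [18.0000, -14.7500]] (det J = 34.5000).
Solving J·Δ = −F gives Δ = (-1.2319, -1.1304).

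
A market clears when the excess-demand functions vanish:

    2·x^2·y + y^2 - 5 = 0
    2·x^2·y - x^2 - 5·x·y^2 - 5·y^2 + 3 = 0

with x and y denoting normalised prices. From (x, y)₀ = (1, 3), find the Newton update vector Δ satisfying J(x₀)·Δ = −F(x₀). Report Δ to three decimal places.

At (1, 3): F = (10.000, -82.000).
Jacobian J = [[4·x·y, 2·x^2 + 2·y], [4·x·y - 2·x - 5·y^2, 2·x^2 - 10·x·y - 10·y]].
At the point, J = [[12.000, 8.000], [-35.000, -58.000]] (det J = -416.000).
Solving J·Δ = −F gives Δ = (0.183, -1.524).

(0.183, -1.524)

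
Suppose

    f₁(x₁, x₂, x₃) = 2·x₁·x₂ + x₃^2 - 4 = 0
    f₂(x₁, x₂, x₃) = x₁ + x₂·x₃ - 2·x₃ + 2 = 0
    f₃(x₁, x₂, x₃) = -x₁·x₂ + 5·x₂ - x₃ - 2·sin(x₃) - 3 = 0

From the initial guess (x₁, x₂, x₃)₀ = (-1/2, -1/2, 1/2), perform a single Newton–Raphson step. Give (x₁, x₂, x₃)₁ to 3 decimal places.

(-6.752, 0.252, -1.751)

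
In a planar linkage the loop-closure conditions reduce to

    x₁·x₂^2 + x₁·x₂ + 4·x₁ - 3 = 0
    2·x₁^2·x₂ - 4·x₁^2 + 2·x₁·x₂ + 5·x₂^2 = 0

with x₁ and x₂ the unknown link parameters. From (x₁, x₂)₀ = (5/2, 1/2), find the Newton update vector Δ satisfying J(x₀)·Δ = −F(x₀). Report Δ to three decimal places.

(-1.553, -0.300)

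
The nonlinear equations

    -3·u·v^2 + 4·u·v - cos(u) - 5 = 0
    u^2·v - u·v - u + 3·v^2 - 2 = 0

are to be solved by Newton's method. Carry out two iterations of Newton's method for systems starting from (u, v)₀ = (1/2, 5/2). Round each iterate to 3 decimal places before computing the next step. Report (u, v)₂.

(-19.875, -4.799)

At (1/2, 5/2): F = (-10.25258, 15.625).
Jacobian J = [[-3·v^2 + 4·v + sin(u), -6·u·v + 4·u], [2·u·v - v - 1, u^2 - u + 6·v]].
At the point, J = [[-8.27057, -5.500], [-1.000, 14.750]] (det J = -127.49097).
Solving J·Δ = −F gives Δ = (-0.512, -1.094).
Then the next iterate is (u, v)₁ = (-0.012, 1.406).
Round to (-0.012, 1.406) and repeat: F = (-5.99625, 3.95958), J = [[-0.31851, 0.05323], [-2.43974, 8.44814]].
Δ = (-19.863, -6.205), so (u, v)₂ = (-19.875, -4.799).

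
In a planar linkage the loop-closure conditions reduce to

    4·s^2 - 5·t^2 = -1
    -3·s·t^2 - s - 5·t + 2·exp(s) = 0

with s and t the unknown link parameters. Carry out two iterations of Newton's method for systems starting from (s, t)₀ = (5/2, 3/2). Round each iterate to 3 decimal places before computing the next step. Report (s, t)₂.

At (5/2, 3/2): F = (14.750, -2.51001).
Jacobian J = [[8·s, -10·t], [-3·t^2 + 2·exp(s) - 1, -6·s·t - 5]].
At the point, J = [[20.000, -15.000], [16.61499, -27.500]] (det J = -300.77518).
Solving J·Δ = −F gives Δ = (-1.474, -0.982).
Then the next iterate is (s, t)₁ = (1.026, 0.518).
Round to (1.026, 0.518) and repeat: F = (3.86908, 1.13787), J = [[8.208, -5.180], [3.77480, -8.18881]].
Δ = (-0.541, -0.110), so (s, t)₂ = (0.485, 0.408).

(0.485, 0.408)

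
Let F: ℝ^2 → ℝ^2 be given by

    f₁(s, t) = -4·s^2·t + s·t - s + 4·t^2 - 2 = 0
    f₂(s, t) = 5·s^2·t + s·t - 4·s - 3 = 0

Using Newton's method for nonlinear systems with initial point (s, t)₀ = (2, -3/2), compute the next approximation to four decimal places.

(0.7289, -1.5511)

At (2, -3/2): F = (26.0000, -44.0000).
Jacobian J = [[-8·s·t + t - 1, -4·s^2 + s + 8·t], [10·s·t + t - 4, 5·s^2 + s]].
At the point, J = [[21.5000, -26.0000], [-35.5000, 22.0000]] (det J = -450.0000).
Solving J·Δ = −F gives Δ = (-1.2711, -0.0511).
Then the next iterate is (s, t)₁ = (0.7289, -1.5511).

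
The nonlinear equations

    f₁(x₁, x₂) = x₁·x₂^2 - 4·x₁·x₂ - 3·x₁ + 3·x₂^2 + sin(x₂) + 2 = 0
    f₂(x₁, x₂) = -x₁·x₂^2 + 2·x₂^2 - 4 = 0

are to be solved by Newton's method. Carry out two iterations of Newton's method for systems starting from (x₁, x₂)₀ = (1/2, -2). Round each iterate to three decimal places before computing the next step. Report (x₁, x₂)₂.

At (1/2, -2): F = (17.59070, 2.000).
Jacobian J = [[x₂^2 - 4·x₂ - 3, 2·x₁·x₂ - 4·x₁ + 6·x₂ + cos(x₂)], [-x₂^2, -2·x₁·x₂ + 4·x₂]].
At the point, J = [[9.000, -16.41615], [-4.000, -6.000]] (det J = -119.66459).
Solving J·Δ = −F gives Δ = (-0.608, 0.738).
Then the next iterate is (x₁, x₂)₁ = (-0.108, -1.262).
Round to (-0.108, -1.262) and repeat: F = (5.43204, -0.64271), J = [[3.64064, -6.56350], [-1.59264, -5.32059]].
Δ = (-1.111, 0.212), so (x₁, x₂)₂ = (-1.219, -1.050).

(-1.219, -1.050)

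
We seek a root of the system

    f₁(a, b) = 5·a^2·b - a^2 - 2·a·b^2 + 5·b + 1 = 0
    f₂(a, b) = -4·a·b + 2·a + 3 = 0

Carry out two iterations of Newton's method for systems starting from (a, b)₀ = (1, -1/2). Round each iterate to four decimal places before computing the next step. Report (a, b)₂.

(-1.6843, -0.6447)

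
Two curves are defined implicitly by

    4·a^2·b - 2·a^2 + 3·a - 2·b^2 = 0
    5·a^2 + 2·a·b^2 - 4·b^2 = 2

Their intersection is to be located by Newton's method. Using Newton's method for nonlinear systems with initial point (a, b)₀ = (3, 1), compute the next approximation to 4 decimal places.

At (3, 1): F = (25.0000, 45.0000).
Jacobian J = [[8·a·b - 4·a + 3, 4·a^2 - 4·b], [10·a + 2·b^2, 4·a·b - 8·b]].
At the point, J = [[15.0000, 32.0000], [32.0000, 4.0000]] (det J = -964.0000).
Solving J·Δ = −F gives Δ = (-1.3900, -0.1297).
Then the next iterate is (a, b)₁ = (1.6100, 0.8703).

(1.6100, 0.8703)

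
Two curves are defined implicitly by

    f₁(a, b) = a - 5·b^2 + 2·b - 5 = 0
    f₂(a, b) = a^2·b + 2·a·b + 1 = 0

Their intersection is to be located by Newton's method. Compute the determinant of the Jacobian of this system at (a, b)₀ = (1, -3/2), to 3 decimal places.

105.000

J = [[1, -10·b + 2], [2·a·b + 2·b, a^2 + 2·a]].
At the point, J = [[1.000, 17.000], [-6.000, 3.000]].
det J = 105.000.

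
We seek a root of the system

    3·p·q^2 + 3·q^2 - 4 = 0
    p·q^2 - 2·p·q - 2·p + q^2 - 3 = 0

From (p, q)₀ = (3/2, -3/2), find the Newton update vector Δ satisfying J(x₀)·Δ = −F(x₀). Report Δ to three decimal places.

(18.833, 6.222)

At (3/2, -3/2): F = (12.875, 4.125).
Jacobian J = [[3·q^2, 6·p·q + 6·q], [q^2 - 2·q - 2, 2·p·q - 2·p + 2·q]].
At the point, J = [[6.750, -22.500], [3.250, -10.500]] (det J = 2.250).
Solving J·Δ = −F gives Δ = (18.833, 6.222).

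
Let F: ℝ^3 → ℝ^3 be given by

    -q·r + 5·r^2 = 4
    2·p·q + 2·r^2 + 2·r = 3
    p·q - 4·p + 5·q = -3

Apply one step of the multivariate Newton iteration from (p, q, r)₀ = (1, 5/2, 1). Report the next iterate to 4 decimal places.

(0.8830, 0.1374, 0.8850)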